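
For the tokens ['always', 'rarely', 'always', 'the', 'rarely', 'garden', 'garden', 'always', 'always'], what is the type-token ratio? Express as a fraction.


Tokens: 9
Unique types: ('always', 'garden', 'rarely', 'the') = 4
TTR = 4/9
Already in lowest terms.

4/9


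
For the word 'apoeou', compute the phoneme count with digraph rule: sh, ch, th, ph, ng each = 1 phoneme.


Parsing 'apoeou' greedily, digraphs first:
  'a' -> vowel phoneme (phonemes so far: 1)
  'p' -> consonant phoneme (phonemes so far: 2)
  'o' -> vowel phoneme (phonemes so far: 3)
  'e' -> vowel phoneme (phonemes so far: 4)
  'o' -> vowel phoneme (phonemes so far: 5)
  'u' -> vowel phoneme (phonemes so far: 6)
Total phonemes: 6

6


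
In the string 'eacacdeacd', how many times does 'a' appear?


Scanning 'eacacdeacd' for 'a':
  Position 1: 'a' -> MATCH (count: 1)
  Position 3: 'a' -> MATCH (count: 2)
  Position 7: 'a' -> MATCH (count: 3)
Total occurrences of 'a': 3

3


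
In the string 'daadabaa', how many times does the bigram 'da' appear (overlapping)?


Scanning 'daadabaa' for bigram 'da':
  Position 0: 'da' -> MATCH
  Position 1: 'aa' -> no
  Position 2: 'ad' -> no
  Position 3: 'da' -> MATCH
  Position 4: 'ab' -> no
  Position 5: 'ba' -> no
  Position 6: 'aa' -> no
Total matches: 2

2


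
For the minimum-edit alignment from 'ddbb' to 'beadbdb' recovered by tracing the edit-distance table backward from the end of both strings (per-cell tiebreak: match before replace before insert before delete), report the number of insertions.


Edit distance = 4. Backtracking from cell (4, 7) with preference match > replace > insert > delete,
then listing the resulting alignment 'ddbb' -> 'beadbdb' left to right:
  Step 1: insert 'b' [insertion #1]
  Step 2: insert 'e' [insertion #2]
  Step 3: replace d->a
  Step 4: keep 'd'
  Step 5: keep 'b'
  Step 6: insert 'd' [insertion #3]
  Step 7: keep 'b'
Total insertions: 3

3


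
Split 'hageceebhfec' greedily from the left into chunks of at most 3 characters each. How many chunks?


'hageceebhfec' has 12 characters.
Chunking with max size 3:
  Chunk 1: 'hag' (positions 0-2)
  Chunk 2: 'ece' (positions 3-5)
  Chunk 3: 'ebh' (positions 6-8)
  Chunk 4: 'fec' (positions 9-11)
Total chunks: ceil(12 / 3) = 4

4


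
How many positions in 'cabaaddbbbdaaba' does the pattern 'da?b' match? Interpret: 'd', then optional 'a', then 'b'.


Pattern: da?b means 'd', then optional 'a', then 'b'.
Scanning 'cabaaddbbbdaaba' position-by-position:
  Pos 0: window 'cab' -> no
  Pos 1: window 'aba' -> no
  Pos 2: window 'baa' -> no
  Pos 3: window 'aad' -> no
  Pos 4: window 'add' -> no
  Pos 5: window 'ddb' -> no
  Pos 6: window 'dbb' -> MATCH
  Pos 7: window 'bbb' -> no
  Pos 8: window 'bbd' -> no
  Pos 9: window 'bda' -> no
  Pos 10: window 'daa' -> no
  Pos 11: window 'aab' -> no
  Pos 12: window 'aba' -> no
  Pos 13: window 'ba' -> no
  Pos 14: window 'a' -> no
Total matches: 1

1


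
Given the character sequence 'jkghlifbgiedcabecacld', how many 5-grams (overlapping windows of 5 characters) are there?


String 'jkghlifbgiedcabecacld' has length L = 21.
Number of overlapping n-grams = L - n + 1
Substituting: 21 - 5 + 1 = 17

17


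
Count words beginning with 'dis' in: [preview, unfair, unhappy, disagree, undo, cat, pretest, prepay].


Checking each word for prefix 'dis':
  'preview' -> no (count: 0)
  'unfair' -> no (count: 0)
  'unhappy' -> no (count: 0)
  'disagree' -> YES, starts with 'dis' (count: 1)
  'undo' -> no (count: 1)
  'cat' -> no (count: 1)
  'pretest' -> no (count: 1)
  'prepay' -> no (count: 1)
Total with prefix 'dis': 1

1


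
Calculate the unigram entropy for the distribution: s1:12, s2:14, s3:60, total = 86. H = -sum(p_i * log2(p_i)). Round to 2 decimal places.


Computing entropy H = -sum(p_i * log2(p_i)):
  s1: p = 12/86 = 0.1395, -p*log2(p) = 0.3965
  s2: p = 14/86 = 0.1628, -p*log2(p) = 0.4263
  s3: p = 60/86 = 0.6977, -p*log2(p) = 0.3624
H = sum of terms = 1.1852
Rounded to 2 decimals: 1.19

1.19


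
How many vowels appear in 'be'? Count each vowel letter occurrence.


Scanning each character of 'be':
  Position 1: 'b' -> consonant (running count: 0)
  Position 2: 'e' -> vowel (running count: 1)
Total vowels: 1

1


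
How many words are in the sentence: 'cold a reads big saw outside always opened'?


Counting words by splitting on spaces:
  Word 1: 'cold'
  Word 2: 'a'
  Word 3: 'reads'
  Word 4: 'big'
  Word 5: 'saw'
  Word 6: 'outside'
  Word 7: 'always'
  Word 8: 'opened'
Total words: 8

8


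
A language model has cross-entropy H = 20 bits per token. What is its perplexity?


Perplexity formula: PP = 2^H
H = 20
PP = 2^20
PP = 2^20 = 1048576

1048576


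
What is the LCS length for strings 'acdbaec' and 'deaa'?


DP table for LCS of 'acdbaec' and 'deaa':
       d  e  a  a
    0  0  0  0  0
  a 0  0  0  1  1
  c 0  0  0  1  1
  d 0  1  1  1  1
  b 0  1  1  1  1
  a 0  1  1  2  2
  e 0  1  2  2  2
  c 0  1  2  2  2
LCS: 'aa'
LCS length = 2

2


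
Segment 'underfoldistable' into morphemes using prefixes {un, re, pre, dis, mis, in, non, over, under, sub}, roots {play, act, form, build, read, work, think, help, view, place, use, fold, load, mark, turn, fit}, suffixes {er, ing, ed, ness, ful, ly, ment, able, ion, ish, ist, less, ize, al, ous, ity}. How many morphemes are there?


Segmenting 'underfoldistable' against the inventory:
  'under' -> prefix (morpheme 1)
  'fold' -> root (morpheme 2)
  'ist' -> suffix (morpheme 3)
  'able' -> suffix (morpheme 4)
Total morphemes: 4

4


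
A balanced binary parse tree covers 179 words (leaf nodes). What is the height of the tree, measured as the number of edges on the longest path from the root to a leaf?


In a balanced binary tree with n leaves the deepest leaf is ceil(log2(n)) edges below the root.
log2(179) = 7.4838
ceil(7.4838) = 8
height (edges) = 8

8


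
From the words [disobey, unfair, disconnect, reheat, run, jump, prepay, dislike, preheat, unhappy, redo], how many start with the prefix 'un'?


Checking each word for prefix 'un':
  'disobey' -> no (count: 0)
  'unfair' -> YES, starts with 'un' (count: 1)
  'disconnect' -> no (count: 1)
  'reheat' -> no (count: 1)
  'run' -> no (count: 1)
  'jump' -> no (count: 1)
  'prepay' -> no (count: 1)
  'dislike' -> no (count: 1)
  'preheat' -> no (count: 1)
  'unhappy' -> YES, starts with 'un' (count: 2)
  'redo' -> no (count: 2)
Total with prefix 'un': 2

2


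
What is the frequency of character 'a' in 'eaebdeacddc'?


Scanning 'eaebdeacddc' for 'a':
  Position 1: 'a' -> MATCH (count: 1)
  Position 6: 'a' -> MATCH (count: 2)
Total occurrences of 'a': 2

2


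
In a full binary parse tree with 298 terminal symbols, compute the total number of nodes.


Leaf nodes (terminals): 298
Internal nodes = n - 1 = 298 - 1 = 297
Total = leaves + internal = 298 + 297 = 595

595


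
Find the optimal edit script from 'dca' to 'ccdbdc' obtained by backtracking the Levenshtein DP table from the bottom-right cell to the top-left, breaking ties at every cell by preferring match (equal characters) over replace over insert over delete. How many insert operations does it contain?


Edit distance = 5. Backtracking from cell (3, 6) with preference match > replace > insert > delete,
then listing the resulting alignment 'dca' -> 'ccdbdc' left to right:
  Step 1: insert 'c' [insertion #1]
  Step 2: insert 'c' [insertion #2]
  Step 3: keep 'd'
  Step 4: insert 'b' [insertion #3]
  Step 5: replace c->d
  Step 6: replace a->c
Total insertions: 3

3


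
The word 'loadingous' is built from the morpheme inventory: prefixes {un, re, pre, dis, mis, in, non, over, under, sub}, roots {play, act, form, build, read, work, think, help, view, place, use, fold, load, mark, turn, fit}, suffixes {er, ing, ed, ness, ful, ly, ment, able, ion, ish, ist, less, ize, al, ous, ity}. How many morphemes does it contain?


Segmenting 'loadingous' against the inventory:
  'load' -> root (morpheme 1)
  'ing' -> suffix (morpheme 2)
  'ous' -> suffix (morpheme 3)
Total morphemes: 3

3


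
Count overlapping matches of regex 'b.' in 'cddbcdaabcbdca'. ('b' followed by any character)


Pattern: b. means 'b' followed by any character.
Scanning 'cddbcdaabcbdca' position-by-position:
  Pos 0: window 'cd' -> no
  Pos 1: window 'dd' -> no
  Pos 2: window 'db' -> no
  Pos 3: window 'bc' -> MATCH
  Pos 4: window 'cd' -> no
  Pos 5: window 'da' -> no
  Pos 6: window 'aa' -> no
  Pos 7: window 'ab' -> no
  Pos 8: window 'bc' -> MATCH
  Pos 9: window 'cb' -> no
  Pos 10: window 'bd' -> MATCH
  Pos 11: window 'dc' -> no
  Pos 12: window 'ca' -> no
  Pos 13: window 'a' -> no
Total matches: 3

3


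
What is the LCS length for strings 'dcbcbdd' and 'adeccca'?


DP table for LCS of 'dcbcbdd' and 'adeccca':
       a  d  e  c  c  c  a
    0  0  0  0  0  0  0  0
  d 0  0  1  1  1  1  1  1
  c 0  0  1  1  2  2  2  2
  b 0  0  1  1  2  2  2  2
  c 0  0  1  1  2  3  3  3
  b 0  0  1  1  2  3  3  3
  d 0  0  1  1  2  3  3  3
  d 0  0  1  1  2  3  3  3
LCS: 'dcc'
LCS length = 3

3


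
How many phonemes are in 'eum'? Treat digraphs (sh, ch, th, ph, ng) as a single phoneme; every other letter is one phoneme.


Parsing 'eum' greedily, digraphs first:
  'e' -> vowel phoneme (phonemes so far: 1)
  'u' -> vowel phoneme (phonemes so far: 2)
  'm' -> consonant phoneme (phonemes so far: 3)
Total phonemes: 3

3


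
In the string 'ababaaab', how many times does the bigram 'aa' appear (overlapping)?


Scanning 'ababaaab' for bigram 'aa':
  Position 0: 'ab' -> no
  Position 1: 'ba' -> no
  Position 2: 'ab' -> no
  Position 3: 'ba' -> no
  Position 4: 'aa' -> MATCH
  Position 5: 'aa' -> MATCH
  Position 6: 'ab' -> no
Total matches: 2

2


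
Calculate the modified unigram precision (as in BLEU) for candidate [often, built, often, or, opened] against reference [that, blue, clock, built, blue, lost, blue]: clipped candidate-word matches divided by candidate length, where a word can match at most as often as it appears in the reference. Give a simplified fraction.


Reference word counts: {'blue': 3, 'built': 1, 'clock': 1, 'lost': 1, 'that': 1}
Checking each candidate word (with clipping):
  'often' -> not in reference -> no match (matches: 0)
  'built' -> in reference (ref count 1, used 1/1) -> match (matches: 1)
  'often' -> not in reference -> no match (matches: 1)
  'or' -> not in reference -> no match (matches: 1)
  'opened' -> not in reference -> no match (matches: 1)
Clipped matches: 1, Candidate length: 5
Precision = 1/5

1/5


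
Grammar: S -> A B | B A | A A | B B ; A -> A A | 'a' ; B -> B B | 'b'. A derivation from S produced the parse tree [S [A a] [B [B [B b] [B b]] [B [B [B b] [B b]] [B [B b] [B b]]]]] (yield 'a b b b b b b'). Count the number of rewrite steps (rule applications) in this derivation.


Every bracketed nonterminal node [X ...] in the tree is produced by exactly one rule application.
Reading the tree off as a leftmost derivation:
  Step 1: S  =>  A B   (applied S -> A B)
  Step 2: A B  =>  a B   (applied A -> a)
  Step 3: a B  =>  a B B   (applied B -> B B)
  Step 4: a B B  =>  a B B B   (applied B -> B B)
  Step 5: a B B B  =>  a b B B   (applied B -> b)
  Step 6: a b B B  =>  a b b B   (applied B -> b)
  Step 7: a b b B  =>  a b b B B   (applied B -> B B)
  Step 8: a b b B B  =>  a b b B B B   (applied B -> B B)
  Step 9: a b b B B B  =>  a b b b B B   (applied B -> b)
  Step 10: a b b b B B  =>  a b b b b B   (applied B -> b)
  Step 11: a b b b b B  =>  a b b b b B B   (applied B -> B B)
  Step 12: a b b b b B B  =>  a b b b b b B   (applied B -> b)
  Step 13: a b b b b b B  =>  a b b b b b b   (applied B -> b)
Final yield: a b b b b b b
Total rewrite steps: 13

13


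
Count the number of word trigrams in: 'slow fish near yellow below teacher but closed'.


Word trigrams from [8] words:
  Trigram 1: (slow fish near)
  Trigram 2: (fish near yellow)
  Trigram 3: (near yellow below)
  Trigram 4: (yellow below teacher)
  Trigram 5: (below teacher but)
  Trigram 6: (teacher but closed)
Total word trigrams: 8 - 2 = 6

6


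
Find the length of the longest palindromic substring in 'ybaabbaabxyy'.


Scanning 'ybaabbaabxyy' for palindromic substrings.
Substring at positions 1-8: 'baabbaab'.
Check: reverse('baabbaab') = 'baabbaab' -> palindrome confirmed.
Neighbouring characters ('y' / 'x') break symmetry, so it cannot extend further.
No longer palindromic substring exists; longest length = 8

8


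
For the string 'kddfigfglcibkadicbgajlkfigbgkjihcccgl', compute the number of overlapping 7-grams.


String 'kddfigfglcibkadicbgajlkfigbgkjihcccgl' has length L = 37.
Number of overlapping n-grams = L - n + 1
Substituting: 37 - 7 + 1 = 31

31


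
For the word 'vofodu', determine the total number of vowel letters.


Scanning each character of 'vofodu':
  Position 1: 'v' -> consonant (running count: 0)
  Position 2: 'o' -> vowel (running count: 1)
  Position 3: 'f' -> consonant (running count: 1)
  Position 4: 'o' -> vowel (running count: 2)
  Position 5: 'd' -> consonant (running count: 2)
  Position 6: 'u' -> vowel (running count: 3)
Total vowels: 3

3


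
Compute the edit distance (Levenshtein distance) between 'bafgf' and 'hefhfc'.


Building DP table for s1='bafgf' (len 5) and s2='hefhfc' (len 6):
       h  e  f  h  f  c
    0  1  2  3  4  5  6
  b 1  1  2  3  4  5  6
  a 2  2  2  3  4  5  6
  f 3  3  3  2  3  4  5
  g 4  4  4  3  3  4  5
  f 5  5  5  4  4  3  4
Edit distance = dp[5][6] = 4

4


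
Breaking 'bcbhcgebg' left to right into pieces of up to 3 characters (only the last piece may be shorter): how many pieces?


'bcbhcgebg' has 9 characters.
Chunking with max size 3:
  Chunk 1: 'bcb' (positions 0-2)
  Chunk 2: 'hcg' (positions 3-5)
  Chunk 3: 'ebg' (positions 6-8)
Total chunks: ceil(9 / 3) = 3

3


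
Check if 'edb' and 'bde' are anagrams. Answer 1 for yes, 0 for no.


Sort characters of 'edb': 'bde'
Sort characters of 'bde': 'bde'
Sorted forms match -> they ARE anagrams
Result: 1

1


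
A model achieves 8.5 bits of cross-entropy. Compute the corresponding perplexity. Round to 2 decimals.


Perplexity formula: PP = 2^H
H = 8.5
PP = 2^8.5
Decompose: 2^8.5 = 2^8 * 2^0.5 = 2^8 * sqrt(2)
2^8 = 256, sqrt(2) ~ 1.4142136
PP ~ 256 * 1.4142136 = 362.0386816
Rounded to 2 decimals: 362.04

362.04


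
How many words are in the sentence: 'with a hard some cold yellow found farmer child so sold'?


Counting words by splitting on spaces:
  Word 1: 'with'
  Word 2: 'a'
  Word 3: 'hard'
  Word 4: 'some'
  Word 5: 'cold'
  Word 6: 'yellow'
  Word 7: 'found'
  Word 8: 'farmer'
  Word 9: 'child'
  Word 10: 'so'
  Word 11: 'sold'
Total words: 11

11


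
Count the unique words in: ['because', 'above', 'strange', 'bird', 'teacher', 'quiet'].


Listing all tokens and tracking unique types:
  Token 1: 'because' -> NEW (unique so far: 1)
  Token 2: 'above' -> NEW (unique so far: 2)
  Token 3: 'strange' -> NEW (unique so far: 3)
  Token 4: 'bird' -> NEW (unique so far: 4)
  Token 5: 'teacher' -> NEW (unique so far: 5)
  Token 6: 'quiet' -> NEW (unique so far: 6)
Unique types: ('above', 'because', 'bird', 'quiet', 'strange', 'teacher')
Vocabulary size: 6

6


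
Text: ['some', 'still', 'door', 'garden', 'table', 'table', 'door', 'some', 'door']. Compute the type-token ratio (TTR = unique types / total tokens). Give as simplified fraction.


Tokens: 9
Unique types: ('door', 'garden', 'some', 'still', 'table') = 5
TTR = 5/9
Already in lowest terms.

5/9


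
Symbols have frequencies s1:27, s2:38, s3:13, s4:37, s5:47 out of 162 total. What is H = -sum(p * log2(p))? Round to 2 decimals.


Computing entropy H = -sum(p_i * log2(p_i)):
  s1: p = 27/162 = 0.1667, -p*log2(p) = 0.4308
  s2: p = 38/162 = 0.2346, -p*log2(p) = 0.4907
  s3: p = 13/162 = 0.0802, -p*log2(p) = 0.2921
  s4: p = 37/162 = 0.2284, -p*log2(p) = 0.4866
  s5: p = 47/162 = 0.2901, -p*log2(p) = 0.5179
H = sum of terms = 2.2181
Rounded to 2 decimals: 2.22

2.22


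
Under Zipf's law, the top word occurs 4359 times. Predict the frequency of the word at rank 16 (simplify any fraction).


Zipf's law: freq(rank) = f1 / rank
f1 = 4359, rank = 16
freq = 4359 / 16
GCD(4359, 16) = 1
Simplified: 4359/16

4359/16


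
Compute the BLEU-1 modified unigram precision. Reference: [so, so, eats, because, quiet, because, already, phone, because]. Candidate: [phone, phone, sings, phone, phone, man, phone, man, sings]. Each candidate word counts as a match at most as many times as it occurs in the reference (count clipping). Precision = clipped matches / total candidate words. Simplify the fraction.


Reference word counts: {'already': 1, 'because': 3, 'eats': 1, 'phone': 1, 'quiet': 1, 'so': 2}
Checking each candidate word (with clipping):
  'phone' -> in reference (ref count 1, used 1/1) -> match (matches: 1)
  'phone' -> ref count 1 already used up (1/1) -> clipped, no match (matches: 1)
  'sings' -> not in reference -> no match (matches: 1)
  'phone' -> ref count 1 already used up (1/1) -> clipped, no match (matches: 1)
  'phone' -> ref count 1 already used up (1/1) -> clipped, no match (matches: 1)
  'man' -> not in reference -> no match (matches: 1)
  'phone' -> ref count 1 already used up (1/1) -> clipped, no match (matches: 1)
  'man' -> not in reference -> no match (matches: 1)
  'sings' -> not in reference -> no match (matches: 1)
Clipped matches: 1, Candidate length: 9
Precision = 1/9

1/9


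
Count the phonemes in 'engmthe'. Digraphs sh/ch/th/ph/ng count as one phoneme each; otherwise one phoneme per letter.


Parsing 'engmthe' greedily, digraphs first:
  'e' -> vowel phoneme (phonemes so far: 1)
  'ng' -> digraph (1 consonant phoneme) (phonemes so far: 2)
  'm' -> consonant phoneme (phonemes so far: 3)
  'th' -> digraph (1 consonant phoneme) (phonemes so far: 4)
  'e' -> vowel phoneme (phonemes so far: 5)
Total phonemes: 5

5


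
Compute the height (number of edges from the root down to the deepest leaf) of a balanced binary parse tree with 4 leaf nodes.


In a balanced binary tree with n leaves the deepest leaf is ceil(log2(n)) edges below the root.
log2(4) = 2.0000
ceil(2.0000) = 2
height (edges) = 2

2


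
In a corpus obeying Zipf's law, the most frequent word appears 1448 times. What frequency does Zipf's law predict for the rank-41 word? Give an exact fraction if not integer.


Zipf's law: freq(rank) = f1 / rank
f1 = 1448, rank = 41
freq = 1448 / 41
GCD(1448, 41) = 1
Simplified: 1448/41

1448/41


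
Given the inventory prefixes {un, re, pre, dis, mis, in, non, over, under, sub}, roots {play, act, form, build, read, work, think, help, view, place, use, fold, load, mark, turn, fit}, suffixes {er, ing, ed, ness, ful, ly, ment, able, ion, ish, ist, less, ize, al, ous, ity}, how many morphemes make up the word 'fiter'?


Segmenting 'fiter' against the inventory:
  'fit' -> root (morpheme 1)
  'er' -> suffix (morpheme 2)
Total morphemes: 2

2


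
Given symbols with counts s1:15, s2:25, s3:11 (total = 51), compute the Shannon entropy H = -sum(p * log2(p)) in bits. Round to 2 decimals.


Computing entropy H = -sum(p_i * log2(p_i)):
  s1: p = 15/51 = 0.2941, -p*log2(p) = 0.5193
  s2: p = 25/51 = 0.4902, -p*log2(p) = 0.5042
  s3: p = 11/51 = 0.2157, -p*log2(p) = 0.4773
H = sum of terms = 1.5008
Rounded to 2 decimals: 1.50

1.50


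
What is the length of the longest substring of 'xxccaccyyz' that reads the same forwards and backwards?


Scanning 'xxccaccyyz' for palindromic substrings.
Substring at positions 2-6: 'ccacc'.
Check: reverse('ccacc') = 'ccacc' -> palindrome confirmed.
Neighbouring characters ('x' / 'y') break symmetry, so it cannot extend further.
No longer palindromic substring exists; longest length = 5

5


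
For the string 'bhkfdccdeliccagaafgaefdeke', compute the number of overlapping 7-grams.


String 'bhkfdccdeliccagaafgaefdeke' has length L = 26.
Number of overlapping n-grams = L - n + 1
Substituting: 26 - 7 + 1 = 20

20


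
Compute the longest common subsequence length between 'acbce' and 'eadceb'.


DP table for LCS of 'acbce' and 'eadceb':
       e  a  d  c  e  b
    0  0  0  0  0  0  0
  a 0  0  1  1  1  1  1
  c 0  0  1  1  2  2  2
  b 0  0  1  1  2  2  3
  c 0  0  1  1  2  2  3
  e 0  1  1  1  2  3  3
LCS: 'acb'
LCS length = 3

3


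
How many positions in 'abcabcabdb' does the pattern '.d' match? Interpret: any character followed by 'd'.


Pattern: .d means any character followed by 'd'.
Scanning 'abcabcabdb' position-by-position:
  Pos 0: window 'ab' -> no
  Pos 1: window 'bc' -> no
  Pos 2: window 'ca' -> no
  Pos 3: window 'ab' -> no
  Pos 4: window 'bc' -> no
  Pos 5: window 'ca' -> no
  Pos 6: window 'ab' -> no
  Pos 7: window 'bd' -> MATCH
  Pos 8: window 'db' -> no
  Pos 9: window 'b' -> no
Total matches: 1

1


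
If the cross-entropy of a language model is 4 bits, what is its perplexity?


Perplexity formula: PP = 2^H
H = 4
PP = 2^4
Steps: 2^1 = 2, 2^2 = 4, 2^3 = 8, 2^4 = 16
PP = 16

16


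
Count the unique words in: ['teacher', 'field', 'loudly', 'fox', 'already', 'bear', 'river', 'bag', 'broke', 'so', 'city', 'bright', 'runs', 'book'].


Listing all tokens and tracking unique types:
  Token 1: 'teacher' -> NEW (unique so far: 1)
  Token 2: 'field' -> NEW (unique so far: 2)
  Token 3: 'loudly' -> NEW (unique so far: 3)
  Token 4: 'fox' -> NEW (unique so far: 4)
  Token 5: 'already' -> NEW (unique so far: 5)
  Token 6: 'bear' -> NEW (unique so far: 6)
  Token 7: 'river' -> NEW (unique so far: 7)
  Token 8: 'bag' -> NEW (unique so far: 8)
  Token 9: 'broke' -> NEW (unique so far: 9)
  Token 10: 'so' -> NEW (unique so far: 10)
  Token 11: 'city' -> NEW (unique so far: 11)
  Token 12: 'bright' -> NEW (unique so far: 12)
  Token 13: 'runs' -> NEW (unique so far: 13)
  Token 14: 'book' -> NEW (unique so far: 14)
Unique types: ('already', 'bag', 'bear', 'book', 'bright', 'broke', 'city', 'field', 'fox', 'loudly', 'river', 'runs', 'so', 'teacher')
Vocabulary size: 14

14


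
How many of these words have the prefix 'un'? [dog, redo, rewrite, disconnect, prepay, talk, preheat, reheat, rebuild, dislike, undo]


Checking each word for prefix 'un':
  'dog' -> no (count: 0)
  'redo' -> no (count: 0)
  'rewrite' -> no (count: 0)
  'disconnect' -> no (count: 0)
  'prepay' -> no (count: 0)
  'talk' -> no (count: 0)
  'preheat' -> no (count: 0)
  'reheat' -> no (count: 0)
  'rebuild' -> no (count: 0)
  'dislike' -> no (count: 0)
  'undo' -> YES, starts with 'un' (count: 1)
Total with prefix 'un': 1

1


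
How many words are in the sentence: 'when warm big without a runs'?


Counting words by splitting on spaces:
  Word 1: 'when'
  Word 2: 'warm'
  Word 3: 'big'
  Word 4: 'without'
  Word 5: 'a'
  Word 6: 'runs'
Total words: 6

6


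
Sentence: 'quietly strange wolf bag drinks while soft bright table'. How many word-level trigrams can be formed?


Word trigrams from [9] words:
  Trigram 1: (quietly strange wolf)
  Trigram 2: (strange wolf bag)
  Trigram 3: (wolf bag drinks)
  Trigram 4: (bag drinks while)
  Trigram 5: (drinks while soft)
  Trigram 6: (while soft bright)
  Trigram 7: (soft bright table)
Total word trigrams: 9 - 2 = 7

7


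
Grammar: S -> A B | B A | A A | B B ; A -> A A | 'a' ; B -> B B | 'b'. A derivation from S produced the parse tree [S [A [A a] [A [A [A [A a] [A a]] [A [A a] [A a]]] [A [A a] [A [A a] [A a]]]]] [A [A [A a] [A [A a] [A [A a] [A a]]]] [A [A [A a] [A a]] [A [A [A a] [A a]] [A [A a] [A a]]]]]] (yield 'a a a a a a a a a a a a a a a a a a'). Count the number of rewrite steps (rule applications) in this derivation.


Every bracketed nonterminal node [X ...] in the tree is produced by exactly one rule application.
Reading the tree off as a leftmost derivation:
  Step 1: S  =>  A A   (applied S -> A A)
  Step 2: A A  =>  A A A   (applied A -> A A)
  Step 3: A A A  =>  a A A   (applied A -> a)
  Step 4: a A A  =>  a A A A   (applied A -> A A)
  Step 5: a A A A  =>  a A A A A   (applied A -> A A)
  Step 6: a A A A A  =>  a A A A A A   (applied A -> A A)
  Step 7: a A A A A A  =>  a a A A A A   (applied A -> a)
  Step 8: a a A A A A  =>  a a a A A A   (applied A -> a)
  Step 9: a a a A A A  =>  a a a A A A A   (applied A -> A A)
  Step 10: a a a A A A A  =>  a a a a A A A   (applied A -> a)
  Step 11: a a a a A A A  =>  a a a a a A A   (applied A -> a)
  Step 12: a a a a a A A  =>  a a a a a A A A   (applied A -> A A)
  Step 13: a a a a a A A A  =>  a a a a a a A A   (applied A -> a)
  Step 14: a a a a a a A A  =>  a a a a a a A A A   (applied A -> A A)
  Step 15: a a a a a a A A A  =>  a a a a a a a A A   (applied A -> a)
  Step 16: a a a a a a a A A  =>  a a a a a a a a A   (applied A -> a)
  Step 17: a a a a a a a a A  =>  a a a a a a a a A A   (applied A -> A A)
  Step 18: a a a a a a a a A A  =>  a a a a a a a a A A A   (applied A -> A A)
  Step 19: a a a a a a a a A A A  =>  a a a a a a a a a A A   (applied A -> a)
  Step 20: a a a a a a a a a A A  =>  a a a a a a a a a A A A   (applied A -> A A)
  Step 21: a a a a a a a a a A A A  =>  a a a a a a a a a a A A   (applied A -> a)
  Step 22: a a a a a a a a a a A A  =>  a a a a a a a a a a A A A   (applied A -> A A)
  Step 23: a a a a a a a a a a A A A  =>  a a a a a a a a a a a A A   (applied A -> a)
  Step 24: a a a a a a a a a a a A A  =>  a a a a a a a a a a a a A   (applied A -> a)
  Step 25: a a a a a a a a a a a a A  =>  a a a a a a a a a a a a A A   (applied A -> A A)
  Step 26: a a a a a a a a a a a a A A  =>  a a a a a a a a a a a a A A A   (applied A -> A A)
  Step 27: a a a a a a a a a a a a A A A  =>  a a a a a a a a a a a a a A A   (applied A -> a)
  Step 28: a a a a a a a a a a a a a A A  =>  a a a a a a a a a a a a a a A   (applied A -> a)
  Step 29: a a a a a a a a a a a a a a A  =>  a a a a a a a a a a a a a a A A   (applied A -> A A)
  Step 30: a a a a a a a a a a a a a a A A  =>  a a a a a a a a a a a a a a A A A   (applied A -> A A)
  Step 31: a a a a a a a a a a a a a a A A A  =>  a a a a a a a a a a a a a a a A A   (applied A -> a)
  Step 32: a a a a a a a a a a a a a a a A A  =>  a a a a a a a a a a a a a a a a A   (applied A -> a)
  Step 33: a a a a a a a a a a a a a a a a A  =>  a a a a a a a a a a a a a a a a A A   (applied A -> A A)
  Step 34: a a a a a a a a a a a a a a a a A A  =>  a a a a a a a a a a a a a a a a a A   (applied A -> a)
  Step 35: a a a a a a a a a a a a a a a a a A  =>  a a a a a a a a a a a a a a a a a a   (applied A -> a)
Final yield: a a a a a a a a a a a a a a a a a a
Total rewrite steps: 35

35


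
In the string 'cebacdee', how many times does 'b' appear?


Scanning 'cebacdee' for 'b':
  Position 2: 'b' -> MATCH (count: 1)
Total occurrences of 'b': 1

1


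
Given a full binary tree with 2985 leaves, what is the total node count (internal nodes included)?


Leaf nodes (terminals): 2985
Internal nodes = n - 1 = 2985 - 1 = 2984
Total = leaves + internal = 2985 + 2984 = 5969

5969


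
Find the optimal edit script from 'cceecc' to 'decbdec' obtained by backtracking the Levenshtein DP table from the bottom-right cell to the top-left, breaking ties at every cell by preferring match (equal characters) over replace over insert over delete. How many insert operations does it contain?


Edit distance = 5. Backtracking from cell (6, 7) with preference match > replace > insert > delete,
then listing the resulting alignment 'cceecc' -> 'decbdec' left to right:
  Step 1: insert 'd' [insertion #1]
  Step 2: replace c->e
  Step 3: keep 'c'
  Step 4: replace e->b
  Step 5: replace e->d
  Step 6: replace c->e
  Step 7: keep 'c'
Total insertions: 1

1


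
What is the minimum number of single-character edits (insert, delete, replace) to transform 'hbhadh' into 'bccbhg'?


Building DP table for s1='hbhadh' (len 6) and s2='bccbhg' (len 6):
       b  c  c  b  h  g
    0  1  2  3  4  5  6
  h 1  1  2  3  4  4  5
  b 2  1  2  3  3  4  5
  h 3  2  2  3  4  3  4
  a 4  3  3  3  4  4  4
  d 5  4  4  4  4  5  5
  h 6  5  5  5  5  4  5
Edit distance = dp[6][6] = 5

5


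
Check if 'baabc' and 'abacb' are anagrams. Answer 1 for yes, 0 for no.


Sort characters of 'baabc': 'aabbc'
Sort characters of 'abacb': 'aabbc'
Sorted forms match -> they ARE anagrams
Result: 1

1


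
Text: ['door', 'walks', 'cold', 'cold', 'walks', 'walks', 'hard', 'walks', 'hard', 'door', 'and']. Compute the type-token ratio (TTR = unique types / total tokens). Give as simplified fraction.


Tokens: 11
Unique types: ('and', 'cold', 'door', 'hard', 'walks') = 5
TTR = 5/11
Already in lowest terms.

5/11


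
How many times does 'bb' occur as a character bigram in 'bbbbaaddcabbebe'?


Scanning 'bbbbaaddcabbebe' for bigram 'bb':
  Position 0: 'bb' -> MATCH
  Position 1: 'bb' -> MATCH
  Position 2: 'bb' -> MATCH
  Position 3: 'ba' -> no
  Position 4: 'aa' -> no
  Position 5: 'ad' -> no
  Position 6: 'dd' -> no
  Position 7: 'dc' -> no
  Position 8: 'ca' -> no
  Position 9: 'ab' -> no
  Position 10: 'bb' -> MATCH
  Position 11: 'be' -> no
  Position 12: 'eb' -> no
  Position 13: 'be' -> no
Total matches: 4

4


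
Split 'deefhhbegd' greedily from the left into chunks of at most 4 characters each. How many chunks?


'deefhhbegd' has 10 characters.
Chunking with max size 4:
  Chunk 1: 'deef' (positions 0-3)
  Chunk 2: 'hhbe' (positions 4-7)
  Chunk 3: 'gd' (positions 8-9)
Total chunks: ceil(10 / 4) = 3

3


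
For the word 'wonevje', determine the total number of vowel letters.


Scanning each character of 'wonevje':
  Position 1: 'w' -> consonant (running count: 0)
  Position 2: 'o' -> vowel (running count: 1)
  Position 3: 'n' -> consonant (running count: 1)
  Position 4: 'e' -> vowel (running count: 2)
  Position 5: 'v' -> consonant (running count: 2)
  Position 6: 'j' -> consonant (running count: 2)
  Position 7: 'e' -> vowel (running count: 3)
Total vowels: 3

3


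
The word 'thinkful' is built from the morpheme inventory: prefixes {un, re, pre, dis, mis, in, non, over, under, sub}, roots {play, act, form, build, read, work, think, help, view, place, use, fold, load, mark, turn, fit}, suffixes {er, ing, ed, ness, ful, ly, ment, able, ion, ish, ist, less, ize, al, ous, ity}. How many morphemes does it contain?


Segmenting 'thinkful' against the inventory:
  'think' -> root (morpheme 1)
  'ful' -> suffix (morpheme 2)
Total morphemes: 2

2


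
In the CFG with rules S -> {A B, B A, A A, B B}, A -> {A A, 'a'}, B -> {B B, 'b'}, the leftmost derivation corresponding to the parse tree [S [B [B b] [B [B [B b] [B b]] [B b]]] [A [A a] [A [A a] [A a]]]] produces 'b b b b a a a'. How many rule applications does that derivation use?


Every bracketed nonterminal node [X ...] in the tree is produced by exactly one rule application.
Reading the tree off as a leftmost derivation:
  Step 1: S  =>  B A   (applied S -> B A)
  Step 2: B A  =>  B B A   (applied B -> B B)
  Step 3: B B A  =>  b B A   (applied B -> b)
  Step 4: b B A  =>  b B B A   (applied B -> B B)
  Step 5: b B B A  =>  b B B B A   (applied B -> B B)
  Step 6: b B B B A  =>  b b B B A   (applied B -> b)
  Step 7: b b B B A  =>  b b b B A   (applied B -> b)
  Step 8: b b b B A  =>  b b b b A   (applied B -> b)
  Step 9: b b b b A  =>  b b b b A A   (applied A -> A A)
  Step 10: b b b b A A  =>  b b b b a A   (applied A -> a)
  Step 11: b b b b a A  =>  b b b b a A A   (applied A -> A A)
  Step 12: b b b b a A A  =>  b b b b a a A   (applied A -> a)
  Step 13: b b b b a a A  =>  b b b b a a a   (applied A -> a)
Final yield: b b b b a a a
Total rewrite steps: 13

13


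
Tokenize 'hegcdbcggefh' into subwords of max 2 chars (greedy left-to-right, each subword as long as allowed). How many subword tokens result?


'hegcdbcggefh' has 12 characters.
Chunking with max size 2:
  Chunk 1: 'he' (positions 0-1)
  Chunk 2: 'gc' (positions 2-3)
  Chunk 3: 'db' (positions 4-5)
  Chunk 4: 'cg' (positions 6-7)
  Chunk 5: 'ge' (positions 8-9)
  Chunk 6: 'fh' (positions 10-11)
Total chunks: ceil(12 / 2) = 6

6


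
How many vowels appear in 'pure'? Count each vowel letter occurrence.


Scanning each character of 'pure':
  Position 1: 'p' -> consonant (running count: 0)
  Position 2: 'u' -> vowel (running count: 1)
  Position 3: 'r' -> consonant (running count: 1)
  Position 4: 'e' -> vowel (running count: 2)
Total vowels: 2

2


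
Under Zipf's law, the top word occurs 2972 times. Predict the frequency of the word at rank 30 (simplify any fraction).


Zipf's law: freq(rank) = f1 / rank
f1 = 2972, rank = 30
freq = 2972 / 30
GCD(2972, 30) = 2
Simplified: 1486/15

1486/15


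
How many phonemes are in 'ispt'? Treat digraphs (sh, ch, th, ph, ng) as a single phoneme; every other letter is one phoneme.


Parsing 'ispt' greedily, digraphs first:
  'i' -> vowel phoneme (phonemes so far: 1)
  's' -> consonant phoneme (phonemes so far: 2)
  'p' -> consonant phoneme (phonemes so far: 3)
  't' -> consonant phoneme (phonemes so far: 4)
Total phonemes: 4

4


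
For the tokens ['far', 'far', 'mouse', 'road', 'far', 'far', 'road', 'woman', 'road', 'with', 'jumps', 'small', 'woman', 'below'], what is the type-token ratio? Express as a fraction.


Tokens: 14
Unique types: ('below', 'far', 'jumps', 'mouse', 'road', 'small', 'with', 'woman') = 8
TTR = 8/14
Simplify: divide both by 2 -> 4/7
TTR = 4/7

4/7


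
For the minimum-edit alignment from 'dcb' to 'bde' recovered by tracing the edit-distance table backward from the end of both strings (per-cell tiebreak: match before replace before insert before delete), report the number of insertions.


Edit distance = 3. Backtracking from cell (3, 3) with preference match > replace > insert > delete,
then listing the resulting alignment 'dcb' -> 'bde' left to right:
  Step 1: replace d->b
  Step 2: replace c->d
  Step 3: replace b->e
Total insertions: 0

0


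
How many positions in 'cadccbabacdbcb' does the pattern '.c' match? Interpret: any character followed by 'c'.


Pattern: .c means any character followed by 'c'.
Scanning 'cadccbabacdbcb' position-by-position:
  Pos 0: window 'ca' -> no
  Pos 1: window 'ad' -> no
  Pos 2: window 'dc' -> MATCH
  Pos 3: window 'cc' -> MATCH
  Pos 4: window 'cb' -> no
  Pos 5: window 'ba' -> no
  Pos 6: window 'ab' -> no
  Pos 7: window 'ba' -> no
  Pos 8: window 'ac' -> MATCH
  Pos 9: window 'cd' -> no
  Pos 10: window 'db' -> no
  Pos 11: window 'bc' -> MATCH
  Pos 12: window 'cb' -> no
  Pos 13: window 'b' -> no
Total matches: 4

4


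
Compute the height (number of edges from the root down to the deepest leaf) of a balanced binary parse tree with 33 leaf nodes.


In a balanced binary tree with n leaves the deepest leaf is ceil(log2(n)) edges below the root.
log2(33) = 5.0444
ceil(5.0444) = 6
height (edges) = 6

6


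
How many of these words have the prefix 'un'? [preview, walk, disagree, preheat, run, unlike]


Checking each word for prefix 'un':
  'preview' -> no (count: 0)
  'walk' -> no (count: 0)
  'disagree' -> no (count: 0)
  'preheat' -> no (count: 0)
  'run' -> no (count: 0)
  'unlike' -> YES, starts with 'un' (count: 1)
Total with prefix 'un': 1

1


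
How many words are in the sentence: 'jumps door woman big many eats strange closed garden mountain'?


Counting words by splitting on spaces:
  Word 1: 'jumps'
  Word 2: 'door'
  Word 3: 'woman'
  Word 4: 'big'
  Word 5: 'many'
  Word 6: 'eats'
  Word 7: 'strange'
  Word 8: 'closed'
  Word 9: 'garden'
  Word 10: 'mountain'
Total words: 10

10


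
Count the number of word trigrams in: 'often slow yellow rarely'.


Word trigrams from [4] words:
  Trigram 1: (often slow yellow)
  Trigram 2: (slow yellow rarely)
Total word trigrams: 4 - 2 = 2

2


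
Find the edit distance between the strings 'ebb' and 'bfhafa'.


Building DP table for s1='ebb' (len 3) and s2='bfhafa' (len 6):
       b  f  h  a  f  a
    0  1  2  3  4  5  6
  e 1  1  2  3  4  5  6
  b 2  1  2  3  4  5  6
  b 3  2  2  3  4  5  6
Edit distance = dp[3][6] = 6

6


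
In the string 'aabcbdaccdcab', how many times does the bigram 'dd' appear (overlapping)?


Scanning 'aabcbdaccdcab' for bigram 'dd':
  Position 0: 'aa' -> no
  Position 1: 'ab' -> no
  Position 2: 'bc' -> no
  Position 3: 'cb' -> no
  Position 4: 'bd' -> no
  Position 5: 'da' -> no
  Position 6: 'ac' -> no
  Position 7: 'cc' -> no
  Position 8: 'cd' -> no
  Position 9: 'dc' -> no
  Position 10: 'ca' -> no
  Position 11: 'ab' -> no
Total matches: 0

0


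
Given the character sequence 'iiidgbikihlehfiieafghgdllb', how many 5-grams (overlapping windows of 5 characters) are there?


String 'iiidgbikihlehfiieafghgdllb' has length L = 26.
Number of overlapping n-grams = L - n + 1
Substituting: 26 - 5 + 1 = 22

22


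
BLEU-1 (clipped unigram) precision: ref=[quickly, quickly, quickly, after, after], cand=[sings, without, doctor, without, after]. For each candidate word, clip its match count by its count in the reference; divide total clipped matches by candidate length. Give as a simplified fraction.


Reference word counts: {'after': 2, 'quickly': 3}
Checking each candidate word (with clipping):
  'sings' -> not in reference -> no match (matches: 0)
  'without' -> not in reference -> no match (matches: 0)
  'doctor' -> not in reference -> no match (matches: 0)
  'without' -> not in reference -> no match (matches: 0)
  'after' -> in reference (ref count 2, used 1/2) -> match (matches: 1)
Clipped matches: 1, Candidate length: 5
Precision = 1/5

1/5


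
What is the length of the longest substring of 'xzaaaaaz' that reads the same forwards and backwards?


Scanning 'xzaaaaaz' for palindromic substrings.
Substring at positions 1-7: 'zaaaaaz'.
Check: reverse('zaaaaaz') = 'zaaaaaz' -> palindrome confirmed.
Neighbouring characters ('x' / '-') break symmetry, so it cannot extend further.
No longer palindromic substring exists; longest length = 7

7


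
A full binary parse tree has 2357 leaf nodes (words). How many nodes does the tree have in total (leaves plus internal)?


Leaf nodes (terminals): 2357
Internal nodes = n - 1 = 2357 - 1 = 2356
Total = leaves + internal = 2357 + 2356 = 4713

4713


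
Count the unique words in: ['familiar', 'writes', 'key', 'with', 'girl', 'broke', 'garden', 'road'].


Listing all tokens and tracking unique types:
  Token 1: 'familiar' -> NEW (unique so far: 1)
  Token 2: 'writes' -> NEW (unique so far: 2)
  Token 3: 'key' -> NEW (unique so far: 3)
  Token 4: 'with' -> NEW (unique so far: 4)
  Token 5: 'girl' -> NEW (unique so far: 5)
  Token 6: 'broke' -> NEW (unique so far: 6)
  Token 7: 'garden' -> NEW (unique so far: 7)
  Token 8: 'road' -> NEW (unique so far: 8)
Unique types: ('broke', 'familiar', 'garden', 'girl', 'key', 'road', 'with', 'writes')
Vocabulary size: 8

8


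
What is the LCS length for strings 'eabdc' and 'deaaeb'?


DP table for LCS of 'eabdc' and 'deaaeb':
       d  e  a  a  e  b
    0  0  0  0  0  0  0
  e 0  0  1  1  1  1  1
  a 0  0  1  2  2  2  2
  b 0  0  1  2  2  2  3
  d 0  1  1  2  2  2  3
  c 0  1  1  2  2  2  3
LCS: 'eab'
LCS length = 3

3


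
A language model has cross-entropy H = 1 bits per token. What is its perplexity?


Perplexity formula: PP = 2^H
H = 1
PP = 2^1
Steps: 2^1 = 2
PP = 2

2


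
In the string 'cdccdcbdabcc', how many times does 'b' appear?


Scanning 'cdccdcbdabcc' for 'b':
  Position 6: 'b' -> MATCH (count: 1)
  Position 9: 'b' -> MATCH (count: 2)
Total occurrences of 'b': 2

2


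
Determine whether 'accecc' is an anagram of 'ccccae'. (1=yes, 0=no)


Sort characters of 'accecc': 'acccce'
Sort characters of 'ccccae': 'acccce'
Sorted forms match -> they ARE anagrams
Result: 1

1


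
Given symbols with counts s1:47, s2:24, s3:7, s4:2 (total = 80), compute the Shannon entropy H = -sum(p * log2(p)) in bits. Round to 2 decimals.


Computing entropy H = -sum(p_i * log2(p_i)):
  s1: p = 47/80 = 0.5875, -p*log2(p) = 0.4508
  s2: p = 24/80 = 0.3000, -p*log2(p) = 0.5211
  s3: p = 7/80 = 0.0875, -p*log2(p) = 0.3075
  s4: p = 2/80 = 0.0250, -p*log2(p) = 0.1330
H = sum of terms = 1.4124
Rounded to 2 decimals: 1.41

1.41


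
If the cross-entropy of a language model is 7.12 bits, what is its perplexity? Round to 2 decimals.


Perplexity formula: PP = 2^H
H = 7.12
PP = 2^7.12
Decompose: 2^7.12 = 2^7 * 2^0.12
2^7 = 128, 2^0.12 ~ 1.0867349
PP ~ 128 * 1.0867349 = 139.1020672
Rounded to 2 decimals: 139.10

139.10
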